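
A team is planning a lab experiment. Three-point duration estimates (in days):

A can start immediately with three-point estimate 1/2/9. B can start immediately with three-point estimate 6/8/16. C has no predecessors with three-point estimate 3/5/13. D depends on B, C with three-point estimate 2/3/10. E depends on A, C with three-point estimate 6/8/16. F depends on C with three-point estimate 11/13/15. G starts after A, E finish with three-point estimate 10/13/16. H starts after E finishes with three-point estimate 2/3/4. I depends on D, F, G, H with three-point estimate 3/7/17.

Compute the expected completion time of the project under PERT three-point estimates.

36 days

te_A = (1 + 4·2 + 9)/6 = 18/6 = 3
te_B = (6 + 4·8 + 16)/6 = 54/6 = 9
te_C = (3 + 4·5 + 13)/6 = 36/6 = 6
te_D = (2 + 4·3 + 10)/6 = 24/6 = 4
te_E = (6 + 4·8 + 16)/6 = 54/6 = 9
te_F = (11 + 4·13 + 15)/6 = 78/6 = 13
te_G = (10 + 4·13 + 16)/6 = 78/6 = 13
te_H = (2 + 4·3 + 4)/6 = 18/6 = 3
te_I = (3 + 4·7 + 17)/6 = 48/6 = 8

Forward pass:
ES_A = 0; EF_A = 3
ES_B = 0; EF_B = 9
ES_C = 0; EF_C = 6
ES_D = max(EF_B=9, EF_C=6) = 9; EF_D = 9+4 = 13
ES_E = max(EF_A=3, EF_C=6) = 6; EF_E = 6+9 = 15
ES_F = 6; EF_F = 6+13 = 19
ES_G = max(EF_A=3, EF_E=15) = 15; EF_G = 15+13 = 28
ES_H = 15; EF_H = 15+3 = 18
ES_I = max(EF_D=13, EF_F=19, EF_G=28, EF_H=18) = 28; EF_I = 28+8 = 36
Expected project duration μ = 36 days. Critical path: C → E → G → I.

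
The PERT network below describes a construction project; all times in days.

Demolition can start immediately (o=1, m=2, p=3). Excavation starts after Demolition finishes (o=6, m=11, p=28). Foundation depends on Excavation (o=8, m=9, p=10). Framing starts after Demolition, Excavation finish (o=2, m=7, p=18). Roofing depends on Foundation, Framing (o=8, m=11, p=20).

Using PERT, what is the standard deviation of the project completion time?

4.20 days

te_Demolition = (1 + 4·2 + 3)/6 = 12/6 = 2; σ²_Demolition = ((3−1)/6)² = 0.111
te_Excavation = (6 + 4·11 + 28)/6 = 78/6 = 13; σ²_Excavation = ((28−6)/6)² = 13.444
te_Foundation = (8 + 4·9 + 10)/6 = 54/6 = 9; σ²_Foundation = ((10−8)/6)² = 0.111
te_Framing = (2 + 4·7 + 18)/6 = 48/6 = 8; σ²_Framing = ((18−2)/6)² = 7.111
te_Roofing = (8 + 4·11 + 20)/6 = 72/6 = 12; σ²_Roofing = ((20−8)/6)² = 4.000

Forward pass:
ES_Demolition = 0; EF_Demolition = 2
ES_Excavation = 2; EF_Excavation = 2+13 = 15
ES_Foundation = 15; EF_Foundation = 15+9 = 24
ES_Framing = max(EF_Demolition=2, EF_Excavation=15) = 15; EF_Framing = 15+8 = 23
ES_Roofing = max(EF_Foundation=24, EF_Framing=23) = 24; EF_Roofing = 24+12 = 36
Expected project duration μ = 36 days. Critical path: Demolition → Excavation → Foundation → Roofing.

Variance along critical path = 0.111 + 13.444 + 0.111 + 4.000 = 17.667
σ = √17.667 = 4.203 days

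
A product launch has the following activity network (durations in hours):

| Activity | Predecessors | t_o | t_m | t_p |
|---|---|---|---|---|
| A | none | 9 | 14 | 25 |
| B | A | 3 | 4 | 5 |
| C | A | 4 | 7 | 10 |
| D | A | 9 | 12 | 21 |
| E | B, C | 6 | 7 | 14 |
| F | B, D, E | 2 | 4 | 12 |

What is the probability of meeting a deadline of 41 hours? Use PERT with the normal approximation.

te_A = (9 + 4·14 + 25)/6 = 90/6 = 15; σ²_A = ((25−9)/6)² = 7.111
te_B = (3 + 4·4 + 5)/6 = 24/6 = 4; σ²_B = ((5−3)/6)² = 0.111
te_C = (4 + 4·7 + 10)/6 = 42/6 = 7; σ²_C = ((10−4)/6)² = 1.000
te_D = (9 + 4·12 + 21)/6 = 78/6 = 13; σ²_D = ((21−9)/6)² = 4.000
te_E = (6 + 4·7 + 14)/6 = 48/6 = 8; σ²_E = ((14−6)/6)² = 1.778
te_F = (2 + 4·4 + 12)/6 = 30/6 = 5; σ²_F = ((12−2)/6)² = 2.778

Forward pass:
ES_A = 0; EF_A = 15
ES_B = 15; EF_B = 15+4 = 19
ES_C = 15; EF_C = 15+7 = 22
ES_D = 15; EF_D = 15+13 = 28
ES_E = max(EF_B=19, EF_C=22) = 22; EF_E = 22+8 = 30
ES_F = max(EF_B=19, EF_D=28, EF_E=30) = 30; EF_F = 30+5 = 35
Expected project duration μ = 35 hours. Critical path: A → C → E → F.

Variance along critical path = 7.111 + 1.000 + 1.778 + 2.778 = 12.667; σ = √12.667 = 3.559 hours.
Z = (41 − 35) / 3.559 = 1.686
P(T ≤ 41) = Φ(1.686) ≈ 0.954

0.954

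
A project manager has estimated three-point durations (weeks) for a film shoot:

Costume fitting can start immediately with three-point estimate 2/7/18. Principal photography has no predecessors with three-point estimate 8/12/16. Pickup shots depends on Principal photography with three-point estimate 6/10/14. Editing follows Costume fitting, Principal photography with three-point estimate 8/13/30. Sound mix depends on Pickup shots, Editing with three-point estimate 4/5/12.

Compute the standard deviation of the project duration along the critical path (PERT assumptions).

te_Costume fitting = (2 + 4·7 + 18)/6 = 48/6 = 8; σ²_Costume fitting = ((18−2)/6)² = 7.111
te_Principal photography = (8 + 4·12 + 16)/6 = 72/6 = 12; σ²_Principal photography = ((16−8)/6)² = 1.778
te_Pickup shots = (6 + 4·10 + 14)/6 = 60/6 = 10; σ²_Pickup shots = ((14−6)/6)² = 1.778
te_Editing = (8 + 4·13 + 30)/6 = 90/6 = 15; σ²_Editing = ((30−8)/6)² = 13.444
te_Sound mix = (4 + 4·5 + 12)/6 = 36/6 = 6; σ²_Sound mix = ((12−4)/6)² = 1.778

Forward pass:
ES_Costume fitting = 0; EF_Costume fitting = 8
ES_Principal photography = 0; EF_Principal photography = 12
ES_Pickup shots = 12; EF_Pickup shots = 12+10 = 22
ES_Editing = max(EF_Costume fitting=8, EF_Principal photography=12) = 12; EF_Editing = 12+15 = 27
ES_Sound mix = max(EF_Pickup shots=22, EF_Editing=27) = 27; EF_Sound mix = 27+6 = 33
Expected project duration μ = 33 weeks. Critical path: Principal photography → Editing → Sound mix.

Variance along critical path = 1.778 + 13.444 + 1.778 = 17.000
σ = √17.000 = 4.123 weeks

4.12 weeks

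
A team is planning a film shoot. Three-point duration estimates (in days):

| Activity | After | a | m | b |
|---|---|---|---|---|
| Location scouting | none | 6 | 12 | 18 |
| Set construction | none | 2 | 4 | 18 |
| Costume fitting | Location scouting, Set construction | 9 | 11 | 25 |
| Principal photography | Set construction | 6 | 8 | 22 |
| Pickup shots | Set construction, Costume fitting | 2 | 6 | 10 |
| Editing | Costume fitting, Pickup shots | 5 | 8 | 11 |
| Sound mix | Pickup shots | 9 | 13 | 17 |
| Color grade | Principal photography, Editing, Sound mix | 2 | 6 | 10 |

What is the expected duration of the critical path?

50 days

te_Location scouting = (6 + 4·12 + 18)/6 = 72/6 = 12
te_Set construction = (2 + 4·4 + 18)/6 = 36/6 = 6
te_Costume fitting = (9 + 4·11 + 25)/6 = 78/6 = 13
te_Principal photography = (6 + 4·8 + 22)/6 = 60/6 = 10
te_Pickup shots = (2 + 4·6 + 10)/6 = 36/6 = 6
te_Editing = (5 + 4·8 + 11)/6 = 48/6 = 8
te_Sound mix = (9 + 4·13 + 17)/6 = 78/6 = 13
te_Color grade = (2 + 4·6 + 10)/6 = 36/6 = 6

Forward pass:
ES_Location scouting = 0; EF_Location scouting = 12
ES_Set construction = 0; EF_Set construction = 6
ES_Costume fitting = max(EF_Location scouting=12, EF_Set construction=6) = 12; EF_Costume fitting = 12+13 = 25
ES_Principal photography = 6; EF_Principal photography = 6+10 = 16
ES_Pickup shots = max(EF_Set construction=6, EF_Costume fitting=25) = 25; EF_Pickup shots = 25+6 = 31
ES_Editing = max(EF_Costume fitting=25, EF_Pickup shots=31) = 31; EF_Editing = 31+8 = 39
ES_Sound mix = 31; EF_Sound mix = 31+13 = 44
ES_Color grade = max(EF_Principal photography=16, EF_Editing=39, EF_Sound mix=44) = 44; EF_Color grade = 44+6 = 50
Expected project duration μ = 50 days. Critical path: Location scouting → Costume fitting → Pickup shots → Sound mix → Color grade.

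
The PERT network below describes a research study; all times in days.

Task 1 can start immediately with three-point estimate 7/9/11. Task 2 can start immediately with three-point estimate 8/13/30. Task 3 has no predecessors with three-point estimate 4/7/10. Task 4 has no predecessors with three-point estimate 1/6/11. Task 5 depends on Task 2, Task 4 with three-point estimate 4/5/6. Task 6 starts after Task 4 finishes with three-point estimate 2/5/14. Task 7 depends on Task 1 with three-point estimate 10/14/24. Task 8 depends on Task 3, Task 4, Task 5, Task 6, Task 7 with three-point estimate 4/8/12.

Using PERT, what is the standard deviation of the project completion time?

2.77 days

te_Task 1 = (7 + 4·9 + 11)/6 = 54/6 = 9; σ²_Task 1 = ((11−7)/6)² = 0.444
te_Task 2 = (8 + 4·13 + 30)/6 = 90/6 = 15; σ²_Task 2 = ((30−8)/6)² = 13.444
te_Task 3 = (4 + 4·7 + 10)/6 = 42/6 = 7; σ²_Task 3 = ((10−4)/6)² = 1.000
te_Task 4 = (1 + 4·6 + 11)/6 = 36/6 = 6; σ²_Task 4 = ((11−1)/6)² = 2.778
te_Task 5 = (4 + 4·5 + 6)/6 = 30/6 = 5; σ²_Task 5 = ((6−4)/6)² = 0.111
te_Task 6 = (2 + 4·5 + 14)/6 = 36/6 = 6; σ²_Task 6 = ((14−2)/6)² = 4.000
te_Task 7 = (10 + 4·14 + 24)/6 = 90/6 = 15; σ²_Task 7 = ((24−10)/6)² = 5.444
te_Task 8 = (4 + 4·8 + 12)/6 = 48/6 = 8; σ²_Task 8 = ((12−4)/6)² = 1.778

Forward pass:
ES_Task 1 = 0; EF_Task 1 = 9
ES_Task 2 = 0; EF_Task 2 = 15
ES_Task 3 = 0; EF_Task 3 = 7
ES_Task 4 = 0; EF_Task 4 = 6
ES_Task 5 = max(EF_Task 2=15, EF_Task 4=6) = 15; EF_Task 5 = 15+5 = 20
ES_Task 6 = 6; EF_Task 6 = 6+6 = 12
ES_Task 7 = 9; EF_Task 7 = 9+15 = 24
ES_Task 8 = max(EF_Task 3=7, EF_Task 4=6, EF_Task 5=20, EF_Task 6=12, EF_Task 7=24) = 24; EF_Task 8 = 24+8 = 32
Expected project duration μ = 32 days. Critical path: Task 1 → Task 7 → Task 8.

Variance along critical path = 0.444 + 5.444 + 1.778 = 7.667
σ = √7.667 = 2.769 days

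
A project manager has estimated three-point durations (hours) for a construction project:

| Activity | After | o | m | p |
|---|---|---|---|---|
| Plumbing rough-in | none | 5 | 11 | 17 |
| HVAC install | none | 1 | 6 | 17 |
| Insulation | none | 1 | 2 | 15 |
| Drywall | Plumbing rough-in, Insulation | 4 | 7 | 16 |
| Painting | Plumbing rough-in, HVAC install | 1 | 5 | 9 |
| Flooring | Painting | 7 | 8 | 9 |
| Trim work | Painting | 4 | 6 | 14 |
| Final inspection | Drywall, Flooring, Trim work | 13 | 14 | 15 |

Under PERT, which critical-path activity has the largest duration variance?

Plumbing rough-in

te_Plumbing rough-in = (5 + 4·11 + 17)/6 = 66/6 = 11; σ²_Plumbing rough-in = ((17−5)/6)² = 4.000
te_HVAC install = (1 + 4·6 + 17)/6 = 42/6 = 7; σ²_HVAC install = ((17−1)/6)² = 7.111
te_Insulation = (1 + 4·2 + 15)/6 = 24/6 = 4; σ²_Insulation = ((15−1)/6)² = 5.444
te_Drywall = (4 + 4·7 + 16)/6 = 48/6 = 8; σ²_Drywall = ((16−4)/6)² = 4.000
te_Painting = (1 + 4·5 + 9)/6 = 30/6 = 5; σ²_Painting = ((9−1)/6)² = 1.778
te_Flooring = (7 + 4·8 + 9)/6 = 48/6 = 8; σ²_Flooring = ((9−7)/6)² = 0.111
te_Trim work = (4 + 4·6 + 14)/6 = 42/6 = 7; σ²_Trim work = ((14−4)/6)² = 2.778
te_Final inspection = (13 + 4·14 + 15)/6 = 84/6 = 14; σ²_Final inspection = ((15−13)/6)² = 0.111

Forward pass:
ES_Plumbing rough-in = 0; EF_Plumbing rough-in = 11
ES_HVAC install = 0; EF_HVAC install = 7
ES_Insulation = 0; EF_Insulation = 4
ES_Drywall = max(EF_Plumbing rough-in=11, EF_Insulation=4) = 11; EF_Drywall = 11+8 = 19
ES_Painting = max(EF_Plumbing rough-in=11, EF_HVAC install=7) = 11; EF_Painting = 11+5 = 16
ES_Flooring = 16; EF_Flooring = 16+8 = 24
ES_Trim work = 16; EF_Trim work = 16+7 = 23
ES_Final inspection = max(EF_Drywall=19, EF_Flooring=24, EF_Trim work=23) = 24; EF_Final inspection = 24+14 = 38
Expected project duration μ = 38 hours. Critical path: Plumbing rough-in → Painting → Flooring → Final inspection.

Variances on critical path: σ²_Plumbing rough-in=4.000, σ²_Painting=1.778, σ²_Flooring=0.111, σ²_Final inspection=0.111.
Largest is σ²_Plumbing rough-in = 4.000.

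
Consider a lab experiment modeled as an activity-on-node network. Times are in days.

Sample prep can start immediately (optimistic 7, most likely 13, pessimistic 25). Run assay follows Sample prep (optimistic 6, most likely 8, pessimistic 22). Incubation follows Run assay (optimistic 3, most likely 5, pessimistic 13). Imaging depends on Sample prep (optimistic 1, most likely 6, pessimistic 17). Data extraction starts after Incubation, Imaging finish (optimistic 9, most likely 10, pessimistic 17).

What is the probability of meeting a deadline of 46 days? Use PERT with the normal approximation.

te_Sample prep = (7 + 4·13 + 25)/6 = 84/6 = 14; σ²_Sample prep = ((25−7)/6)² = 9.000
te_Run assay = (6 + 4·8 + 22)/6 = 60/6 = 10; σ²_Run assay = ((22−6)/6)² = 7.111
te_Incubation = (3 + 4·5 + 13)/6 = 36/6 = 6; σ²_Incubation = ((13−3)/6)² = 2.778
te_Imaging = (1 + 4·6 + 17)/6 = 42/6 = 7; σ²_Imaging = ((17−1)/6)² = 7.111
te_Data extraction = (9 + 4·10 + 17)/6 = 66/6 = 11; σ²_Data extraction = ((17−9)/6)² = 1.778

Forward pass:
ES_Sample prep = 0; EF_Sample prep = 14
ES_Run assay = 14; EF_Run assay = 14+10 = 24
ES_Incubation = 24; EF_Incubation = 24+6 = 30
ES_Imaging = 14; EF_Imaging = 14+7 = 21
ES_Data extraction = max(EF_Incubation=30, EF_Imaging=21) = 30; EF_Data extraction = 30+11 = 41
Expected project duration μ = 41 days. Critical path: Sample prep → Run assay → Incubation → Data extraction.

Variance along critical path = 9.000 + 7.111 + 2.778 + 1.778 = 20.667; σ = √20.667 = 4.546 days.
Z = (46 − 41) / 4.546 = 1.100
P(T ≤ 46) = Φ(1.100) ≈ 0.864

0.864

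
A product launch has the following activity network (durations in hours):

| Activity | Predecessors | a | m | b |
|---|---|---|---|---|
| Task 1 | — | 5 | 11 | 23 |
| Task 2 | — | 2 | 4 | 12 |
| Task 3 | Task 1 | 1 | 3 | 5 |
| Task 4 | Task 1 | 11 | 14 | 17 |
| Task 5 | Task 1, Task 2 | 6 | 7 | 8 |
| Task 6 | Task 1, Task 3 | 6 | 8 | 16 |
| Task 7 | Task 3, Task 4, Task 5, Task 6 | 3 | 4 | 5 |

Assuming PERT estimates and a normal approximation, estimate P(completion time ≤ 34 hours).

0.896

te_Task 1 = (5 + 4·11 + 23)/6 = 72/6 = 12; σ²_Task 1 = ((23−5)/6)² = 9.000
te_Task 2 = (2 + 4·4 + 12)/6 = 30/6 = 5; σ²_Task 2 = ((12−2)/6)² = 2.778
te_Task 3 = (1 + 4·3 + 5)/6 = 18/6 = 3; σ²_Task 3 = ((5−1)/6)² = 0.444
te_Task 4 = (11 + 4·14 + 17)/6 = 84/6 = 14; σ²_Task 4 = ((17−11)/6)² = 1.000
te_Task 5 = (6 + 4·7 + 8)/6 = 42/6 = 7; σ²_Task 5 = ((8−6)/6)² = 0.111
te_Task 6 = (6 + 4·8 + 16)/6 = 54/6 = 9; σ²_Task 6 = ((16−6)/6)² = 2.778
te_Task 7 = (3 + 4·4 + 5)/6 = 24/6 = 4; σ²_Task 7 = ((5−3)/6)² = 0.111

Forward pass:
ES_Task 1 = 0; EF_Task 1 = 12
ES_Task 2 = 0; EF_Task 2 = 5
ES_Task 3 = 12; EF_Task 3 = 12+3 = 15
ES_Task 4 = 12; EF_Task 4 = 12+14 = 26
ES_Task 5 = max(EF_Task 1=12, EF_Task 2=5) = 12; EF_Task 5 = 12+7 = 19
ES_Task 6 = max(EF_Task 1=12, EF_Task 3=15) = 15; EF_Task 6 = 15+9 = 24
ES_Task 7 = max(EF_Task 3=15, EF_Task 4=26, EF_Task 5=19, EF_Task 6=24) = 26; EF_Task 7 = 26+4 = 30
Expected project duration μ = 30 hours. Critical path: Task 1 → Task 4 → Task 7.

Variance along critical path = 9.000 + 1.000 + 0.111 = 10.111; σ = √10.111 = 3.180 hours.
Z = (34 − 30) / 3.180 = 1.258
P(T ≤ 34) = Φ(1.258) ≈ 0.896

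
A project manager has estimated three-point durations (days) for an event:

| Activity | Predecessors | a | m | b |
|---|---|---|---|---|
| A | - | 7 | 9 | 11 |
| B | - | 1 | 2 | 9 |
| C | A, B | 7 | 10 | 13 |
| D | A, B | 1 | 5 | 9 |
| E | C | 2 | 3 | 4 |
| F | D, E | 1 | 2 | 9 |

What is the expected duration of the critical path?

25 days

te_A = (7 + 4·9 + 11)/6 = 54/6 = 9
te_B = (1 + 4·2 + 9)/6 = 18/6 = 3
te_C = (7 + 4·10 + 13)/6 = 60/6 = 10
te_D = (1 + 4·5 + 9)/6 = 30/6 = 5
te_E = (2 + 4·3 + 4)/6 = 18/6 = 3
te_F = (1 + 4·2 + 9)/6 = 18/6 = 3

Forward pass:
ES_A = 0; EF_A = 9
ES_B = 0; EF_B = 3
ES_C = max(EF_A=9, EF_B=3) = 9; EF_C = 9+10 = 19
ES_D = max(EF_A=9, EF_B=3) = 9; EF_D = 9+5 = 14
ES_E = 19; EF_E = 19+3 = 22
ES_F = max(EF_D=14, EF_E=22) = 22; EF_F = 22+3 = 25
Expected project duration μ = 25 days. Critical path: A → C → E → F.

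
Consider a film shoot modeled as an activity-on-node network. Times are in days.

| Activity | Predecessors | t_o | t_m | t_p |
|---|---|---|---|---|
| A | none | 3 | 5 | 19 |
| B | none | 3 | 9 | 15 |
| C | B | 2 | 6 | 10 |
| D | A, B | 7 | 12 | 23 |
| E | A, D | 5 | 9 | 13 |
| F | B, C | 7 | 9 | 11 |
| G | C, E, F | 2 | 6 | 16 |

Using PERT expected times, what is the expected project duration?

38 days

te_A = (3 + 4·5 + 19)/6 = 42/6 = 7
te_B = (3 + 4·9 + 15)/6 = 54/6 = 9
te_C = (2 + 4·6 + 10)/6 = 36/6 = 6
te_D = (7 + 4·12 + 23)/6 = 78/6 = 13
te_E = (5 + 4·9 + 13)/6 = 54/6 = 9
te_F = (7 + 4·9 + 11)/6 = 54/6 = 9
te_G = (2 + 4·6 + 16)/6 = 42/6 = 7

Forward pass:
ES_A = 0; EF_A = 7
ES_B = 0; EF_B = 9
ES_C = 9; EF_C = 9+6 = 15
ES_D = max(EF_A=7, EF_B=9) = 9; EF_D = 9+13 = 22
ES_E = max(EF_A=7, EF_D=22) = 22; EF_E = 22+9 = 31
ES_F = max(EF_B=9, EF_C=15) = 15; EF_F = 15+9 = 24
ES_G = max(EF_C=15, EF_E=31, EF_F=24) = 31; EF_G = 31+7 = 38
Expected project duration μ = 38 days. Critical path: B → D → E → G.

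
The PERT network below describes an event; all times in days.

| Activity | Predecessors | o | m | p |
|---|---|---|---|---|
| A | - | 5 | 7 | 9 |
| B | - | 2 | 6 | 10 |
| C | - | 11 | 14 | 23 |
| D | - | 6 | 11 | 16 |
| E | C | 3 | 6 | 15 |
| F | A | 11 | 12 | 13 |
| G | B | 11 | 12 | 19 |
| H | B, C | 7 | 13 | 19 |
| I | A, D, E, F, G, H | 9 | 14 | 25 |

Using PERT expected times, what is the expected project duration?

te_A = (5 + 4·7 + 9)/6 = 42/6 = 7
te_B = (2 + 4·6 + 10)/6 = 36/6 = 6
te_C = (11 + 4·14 + 23)/6 = 90/6 = 15
te_D = (6 + 4·11 + 16)/6 = 66/6 = 11
te_E = (3 + 4·6 + 15)/6 = 42/6 = 7
te_F = (11 + 4·12 + 13)/6 = 72/6 = 12
te_G = (11 + 4·12 + 19)/6 = 78/6 = 13
te_H = (7 + 4·13 + 19)/6 = 78/6 = 13
te_I = (9 + 4·14 + 25)/6 = 90/6 = 15

Forward pass:
ES_A = 0; EF_A = 7
ES_B = 0; EF_B = 6
ES_C = 0; EF_C = 15
ES_D = 0; EF_D = 11
ES_E = 15; EF_E = 15+7 = 22
ES_F = 7; EF_F = 7+12 = 19
ES_G = 6; EF_G = 6+13 = 19
ES_H = max(EF_B=6, EF_C=15) = 15; EF_H = 15+13 = 28
ES_I = max(EF_A=7, EF_D=11, EF_E=22, EF_F=19, EF_G=19, EF_H=28) = 28; EF_I = 28+15 = 43
Expected project duration μ = 43 days. Critical path: C → H → I.

43 days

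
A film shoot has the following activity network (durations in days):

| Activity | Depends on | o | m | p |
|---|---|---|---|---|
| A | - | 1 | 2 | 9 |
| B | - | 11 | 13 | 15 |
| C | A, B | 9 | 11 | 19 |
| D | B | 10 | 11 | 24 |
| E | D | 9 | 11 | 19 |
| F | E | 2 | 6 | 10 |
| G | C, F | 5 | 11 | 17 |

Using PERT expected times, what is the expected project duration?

te_A = (1 + 4·2 + 9)/6 = 18/6 = 3
te_B = (11 + 4·13 + 15)/6 = 78/6 = 13
te_C = (9 + 4·11 + 19)/6 = 72/6 = 12
te_D = (10 + 4·11 + 24)/6 = 78/6 = 13
te_E = (9 + 4·11 + 19)/6 = 72/6 = 12
te_F = (2 + 4·6 + 10)/6 = 36/6 = 6
te_G = (5 + 4·11 + 17)/6 = 66/6 = 11

Forward pass:
ES_A = 0; EF_A = 3
ES_B = 0; EF_B = 13
ES_C = max(EF_A=3, EF_B=13) = 13; EF_C = 13+12 = 25
ES_D = 13; EF_D = 13+13 = 26
ES_E = 26; EF_E = 26+12 = 38
ES_F = 38; EF_F = 38+6 = 44
ES_G = max(EF_C=25, EF_F=44) = 44; EF_G = 44+11 = 55
Expected project duration μ = 55 days. Critical path: B → D → E → F → G.

55 days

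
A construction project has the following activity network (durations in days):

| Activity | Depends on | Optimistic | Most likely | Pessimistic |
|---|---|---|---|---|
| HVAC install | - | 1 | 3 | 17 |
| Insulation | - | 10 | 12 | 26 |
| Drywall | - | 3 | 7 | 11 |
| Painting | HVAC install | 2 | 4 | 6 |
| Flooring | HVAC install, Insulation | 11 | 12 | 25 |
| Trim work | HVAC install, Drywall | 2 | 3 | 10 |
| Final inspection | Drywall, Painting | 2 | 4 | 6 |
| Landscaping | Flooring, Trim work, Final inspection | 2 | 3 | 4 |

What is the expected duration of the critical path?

31 days

te_HVAC install = (1 + 4·3 + 17)/6 = 30/6 = 5
te_Insulation = (10 + 4·12 + 26)/6 = 84/6 = 14
te_Drywall = (3 + 4·7 + 11)/6 = 42/6 = 7
te_Painting = (2 + 4·4 + 6)/6 = 24/6 = 4
te_Flooring = (11 + 4·12 + 25)/6 = 84/6 = 14
te_Trim work = (2 + 4·3 + 10)/6 = 24/6 = 4
te_Final inspection = (2 + 4·4 + 6)/6 = 24/6 = 4
te_Landscaping = (2 + 4·3 + 4)/6 = 18/6 = 3

Forward pass:
ES_HVAC install = 0; EF_HVAC install = 5
ES_Insulation = 0; EF_Insulation = 14
ES_Drywall = 0; EF_Drywall = 7
ES_Painting = 5; EF_Painting = 5+4 = 9
ES_Flooring = max(EF_HVAC install=5, EF_Insulation=14) = 14; EF_Flooring = 14+14 = 28
ES_Trim work = max(EF_HVAC install=5, EF_Drywall=7) = 7; EF_Trim work = 7+4 = 11
ES_Final inspection = max(EF_Drywall=7, EF_Painting=9) = 9; EF_Final inspection = 9+4 = 13
ES_Landscaping = max(EF_Flooring=28, EF_Trim work=11, EF_Final inspection=13) = 28; EF_Landscaping = 28+3 = 31
Expected project duration μ = 31 days. Critical path: Insulation → Flooring → Landscaping.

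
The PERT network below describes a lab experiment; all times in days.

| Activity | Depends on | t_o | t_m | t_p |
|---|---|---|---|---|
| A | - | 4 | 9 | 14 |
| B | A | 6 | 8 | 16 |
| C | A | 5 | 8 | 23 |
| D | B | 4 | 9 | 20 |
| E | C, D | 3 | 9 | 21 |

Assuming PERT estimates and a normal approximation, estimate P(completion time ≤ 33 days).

0.141

te_A = (4 + 4·9 + 14)/6 = 54/6 = 9; σ²_A = ((14−4)/6)² = 2.778
te_B = (6 + 4·8 + 16)/6 = 54/6 = 9; σ²_B = ((16−6)/6)² = 2.778
te_C = (5 + 4·8 + 23)/6 = 60/6 = 10; σ²_C = ((23−5)/6)² = 9.000
te_D = (4 + 4·9 + 20)/6 = 60/6 = 10; σ²_D = ((20−4)/6)² = 7.111
te_E = (3 + 4·9 + 21)/6 = 60/6 = 10; σ²_E = ((21−3)/6)² = 9.000

Forward pass:
ES_A = 0; EF_A = 9
ES_B = 9; EF_B = 9+9 = 18
ES_C = 9; EF_C = 9+10 = 19
ES_D = 18; EF_D = 18+10 = 28
ES_E = max(EF_C=19, EF_D=28) = 28; EF_E = 28+10 = 38
Expected project duration μ = 38 days. Critical path: A → B → D → E.

Variance along critical path = 2.778 + 2.778 + 7.111 + 9.000 = 21.667; σ = √21.667 = 4.655 days.
Z = (33 − 38) / 4.655 = -1.074
P(T ≤ 33) = Φ(-1.074) ≈ 0.141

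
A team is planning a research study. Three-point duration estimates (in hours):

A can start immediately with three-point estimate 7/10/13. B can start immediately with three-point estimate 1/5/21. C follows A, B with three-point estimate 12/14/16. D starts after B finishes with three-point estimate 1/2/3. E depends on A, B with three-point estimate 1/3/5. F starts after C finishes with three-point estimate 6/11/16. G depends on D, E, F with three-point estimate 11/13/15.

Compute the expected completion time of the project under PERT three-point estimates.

te_A = (7 + 4·10 + 13)/6 = 60/6 = 10
te_B = (1 + 4·5 + 21)/6 = 42/6 = 7
te_C = (12 + 4·14 + 16)/6 = 84/6 = 14
te_D = (1 + 4·2 + 3)/6 = 12/6 = 2
te_E = (1 + 4·3 + 5)/6 = 18/6 = 3
te_F = (6 + 4·11 + 16)/6 = 66/6 = 11
te_G = (11 + 4·13 + 15)/6 = 78/6 = 13

Forward pass:
ES_A = 0; EF_A = 10
ES_B = 0; EF_B = 7
ES_C = max(EF_A=10, EF_B=7) = 10; EF_C = 10+14 = 24
ES_D = 7; EF_D = 7+2 = 9
ES_E = max(EF_A=10, EF_B=7) = 10; EF_E = 10+3 = 13
ES_F = 24; EF_F = 24+11 = 35
ES_G = max(EF_D=9, EF_E=13, EF_F=35) = 35; EF_G = 35+13 = 48
Expected project duration μ = 48 hours. Critical path: A → C → F → G.

48 hours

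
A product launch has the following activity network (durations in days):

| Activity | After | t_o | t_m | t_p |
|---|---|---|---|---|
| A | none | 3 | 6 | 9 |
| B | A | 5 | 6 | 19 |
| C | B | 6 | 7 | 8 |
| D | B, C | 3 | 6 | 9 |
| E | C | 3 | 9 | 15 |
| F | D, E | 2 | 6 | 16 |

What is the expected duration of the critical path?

37 days

te_A = (3 + 4·6 + 9)/6 = 36/6 = 6
te_B = (5 + 4·6 + 19)/6 = 48/6 = 8
te_C = (6 + 4·7 + 8)/6 = 42/6 = 7
te_D = (3 + 4·6 + 9)/6 = 36/6 = 6
te_E = (3 + 4·9 + 15)/6 = 54/6 = 9
te_F = (2 + 4·6 + 16)/6 = 42/6 = 7

Forward pass:
ES_A = 0; EF_A = 6
ES_B = 6; EF_B = 6+8 = 14
ES_C = 14; EF_C = 14+7 = 21
ES_D = max(EF_B=14, EF_C=21) = 21; EF_D = 21+6 = 27
ES_E = 21; EF_E = 21+9 = 30
ES_F = max(EF_D=27, EF_E=30) = 30; EF_F = 30+7 = 37
Expected project duration μ = 37 days. Critical path: A → B → C → E → F.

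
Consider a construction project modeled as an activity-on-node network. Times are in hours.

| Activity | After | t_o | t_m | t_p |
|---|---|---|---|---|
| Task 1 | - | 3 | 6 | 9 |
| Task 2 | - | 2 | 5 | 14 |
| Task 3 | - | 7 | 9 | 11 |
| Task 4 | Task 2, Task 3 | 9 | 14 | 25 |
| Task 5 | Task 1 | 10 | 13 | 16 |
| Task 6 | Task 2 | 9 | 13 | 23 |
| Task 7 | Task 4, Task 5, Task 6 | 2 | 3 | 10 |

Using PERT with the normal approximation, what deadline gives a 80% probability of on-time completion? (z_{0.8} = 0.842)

te_Task 1 = (3 + 4·6 + 9)/6 = 36/6 = 6; σ²_Task 1 = ((9−3)/6)² = 1.000
te_Task 2 = (2 + 4·5 + 14)/6 = 36/6 = 6; σ²_Task 2 = ((14−2)/6)² = 4.000
te_Task 3 = (7 + 4·9 + 11)/6 = 54/6 = 9; σ²_Task 3 = ((11−7)/6)² = 0.444
te_Task 4 = (9 + 4·14 + 25)/6 = 90/6 = 15; σ²_Task 4 = ((25−9)/6)² = 7.111
te_Task 5 = (10 + 4·13 + 16)/6 = 78/6 = 13; σ²_Task 5 = ((16−10)/6)² = 1.000
te_Task 6 = (9 + 4·13 + 23)/6 = 84/6 = 14; σ²_Task 6 = ((23−9)/6)² = 5.444
te_Task 7 = (2 + 4·3 + 10)/6 = 24/6 = 4; σ²_Task 7 = ((10−2)/6)² = 1.778

Forward pass:
ES_Task 1 = 0; EF_Task 1 = 6
ES_Task 2 = 0; EF_Task 2 = 6
ES_Task 3 = 0; EF_Task 3 = 9
ES_Task 4 = max(EF_Task 2=6, EF_Task 3=9) = 9; EF_Task 4 = 9+15 = 24
ES_Task 5 = 6; EF_Task 5 = 6+13 = 19
ES_Task 6 = 6; EF_Task 6 = 6+14 = 20
ES_Task 7 = max(EF_Task 4=24, EF_Task 5=19, EF_Task 6=20) = 24; EF_Task 7 = 24+4 = 28
Expected project duration μ = 28 hours. Critical path: Task 3 → Task 4 → Task 7.

Variance along critical path = 0.444 + 7.111 + 1.778 = 9.333; σ = 3.055 hours.
D = μ + z·σ = 28 + 0.842·3.055 = 30.6 hours

30.6 hours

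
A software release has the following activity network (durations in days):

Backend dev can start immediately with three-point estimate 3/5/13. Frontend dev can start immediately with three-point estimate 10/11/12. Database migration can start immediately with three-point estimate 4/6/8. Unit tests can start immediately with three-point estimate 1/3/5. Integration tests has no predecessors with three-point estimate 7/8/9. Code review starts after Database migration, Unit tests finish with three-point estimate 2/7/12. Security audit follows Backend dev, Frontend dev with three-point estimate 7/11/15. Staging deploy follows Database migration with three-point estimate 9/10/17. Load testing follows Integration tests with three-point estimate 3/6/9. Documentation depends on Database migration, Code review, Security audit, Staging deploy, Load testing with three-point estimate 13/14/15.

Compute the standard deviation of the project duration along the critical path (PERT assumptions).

1.41 days

te_Backend dev = (3 + 4·5 + 13)/6 = 36/6 = 6; σ²_Backend dev = ((13−3)/6)² = 2.778
te_Frontend dev = (10 + 4·11 + 12)/6 = 66/6 = 11; σ²_Frontend dev = ((12−10)/6)² = 0.111
te_Database migration = (4 + 4·6 + 8)/6 = 36/6 = 6; σ²_Database migration = ((8−4)/6)² = 0.444
te_Unit tests = (1 + 4·3 + 5)/6 = 18/6 = 3; σ²_Unit tests = ((5−1)/6)² = 0.444
te_Integration tests = (7 + 4·8 + 9)/6 = 48/6 = 8; σ²_Integration tests = ((9−7)/6)² = 0.111
te_Code review = (2 + 4·7 + 12)/6 = 42/6 = 7; σ²_Code review = ((12−2)/6)² = 2.778
te_Security audit = (7 + 4·11 + 15)/6 = 66/6 = 11; σ²_Security audit = ((15−7)/6)² = 1.778
te_Staging deploy = (9 + 4·10 + 17)/6 = 66/6 = 11; σ²_Staging deploy = ((17−9)/6)² = 1.778
te_Load testing = (3 + 4·6 + 9)/6 = 36/6 = 6; σ²_Load testing = ((9−3)/6)² = 1.000
te_Documentation = (13 + 4·14 + 15)/6 = 84/6 = 14; σ²_Documentation = ((15−13)/6)² = 0.111

Forward pass:
ES_Backend dev = 0; EF_Backend dev = 6
ES_Frontend dev = 0; EF_Frontend dev = 11
ES_Database migration = 0; EF_Database migration = 6
ES_Unit tests = 0; EF_Unit tests = 3
ES_Integration tests = 0; EF_Integration tests = 8
ES_Code review = max(EF_Database migration=6, EF_Unit tests=3) = 6; EF_Code review = 6+7 = 13
ES_Security audit = max(EF_Backend dev=6, EF_Frontend dev=11) = 11; EF_Security audit = 11+11 = 22
ES_Staging deploy = 6; EF_Staging deploy = 6+11 = 17
ES_Load testing = 8; EF_Load testing = 8+6 = 14
ES_Documentation = max(EF_Database migration=6, EF_Code review=13, EF_Security audit=22, EF_Staging deploy=17, EF_Load testing=14) = 22; EF_Documentation = 22+14 = 36
Expected project duration μ = 36 days. Critical path: Frontend dev → Security audit → Documentation.

Variance along critical path = 0.111 + 1.778 + 0.111 = 2.000
σ = √2.000 = 1.414 days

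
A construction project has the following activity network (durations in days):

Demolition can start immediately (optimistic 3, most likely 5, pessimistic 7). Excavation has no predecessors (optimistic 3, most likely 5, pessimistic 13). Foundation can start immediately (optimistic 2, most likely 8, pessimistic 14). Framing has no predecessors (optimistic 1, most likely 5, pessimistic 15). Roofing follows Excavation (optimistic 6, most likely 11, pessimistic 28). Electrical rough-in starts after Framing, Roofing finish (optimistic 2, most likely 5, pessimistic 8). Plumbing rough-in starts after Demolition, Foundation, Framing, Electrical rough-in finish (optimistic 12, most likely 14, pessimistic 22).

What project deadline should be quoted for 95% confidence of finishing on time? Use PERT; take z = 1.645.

46.4 days

te_Demolition = (3 + 4·5 + 7)/6 = 30/6 = 5; σ²_Demolition = ((7−3)/6)² = 0.444
te_Excavation = (3 + 4·5 + 13)/6 = 36/6 = 6; σ²_Excavation = ((13−3)/6)² = 2.778
te_Foundation = (2 + 4·8 + 14)/6 = 48/6 = 8; σ²_Foundation = ((14−2)/6)² = 4.000
te_Framing = (1 + 4·5 + 15)/6 = 36/6 = 6; σ²_Framing = ((15−1)/6)² = 5.444
te_Roofing = (6 + 4·11 + 28)/6 = 78/6 = 13; σ²_Roofing = ((28−6)/6)² = 13.444
te_Electrical rough-in = (2 + 4·5 + 8)/6 = 30/6 = 5; σ²_Electrical rough-in = ((8−2)/6)² = 1.000
te_Plumbing rough-in = (12 + 4·14 + 22)/6 = 90/6 = 15; σ²_Plumbing rough-in = ((22−12)/6)² = 2.778

Forward pass:
ES_Demolition = 0; EF_Demolition = 5
ES_Excavation = 0; EF_Excavation = 6
ES_Foundation = 0; EF_Foundation = 8
ES_Framing = 0; EF_Framing = 6
ES_Roofing = 6; EF_Roofing = 6+13 = 19
ES_Electrical rough-in = max(EF_Framing=6, EF_Roofing=19) = 19; EF_Electrical rough-in = 19+5 = 24
ES_Plumbing rough-in = max(EF_Demolition=5, EF_Foundation=8, EF_Framing=6, EF_Electrical rough-in=24) = 24; EF_Plumbing rough-in = 24+15 = 39
Expected project duration μ = 39 days. Critical path: Excavation → Roofing → Electrical rough-in → Plumbing rough-in.

Variance along critical path = 2.778 + 13.444 + 1.000 + 2.778 = 20.000; σ = 4.472 days.
D = μ + z·σ = 39 + 1.645·4.472 = 46.4 days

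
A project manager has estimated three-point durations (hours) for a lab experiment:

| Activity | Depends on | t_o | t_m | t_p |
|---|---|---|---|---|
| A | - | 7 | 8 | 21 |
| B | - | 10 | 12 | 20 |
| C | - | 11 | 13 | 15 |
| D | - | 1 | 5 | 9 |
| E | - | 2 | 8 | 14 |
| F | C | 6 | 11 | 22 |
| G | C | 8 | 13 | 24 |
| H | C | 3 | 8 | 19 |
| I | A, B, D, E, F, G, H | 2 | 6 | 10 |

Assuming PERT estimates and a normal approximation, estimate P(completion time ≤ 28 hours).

0.051

te_A = (7 + 4·8 + 21)/6 = 60/6 = 10; σ²_A = ((21−7)/6)² = 5.444
te_B = (10 + 4·12 + 20)/6 = 78/6 = 13; σ²_B = ((20−10)/6)² = 2.778
te_C = (11 + 4·13 + 15)/6 = 78/6 = 13; σ²_C = ((15−11)/6)² = 0.444
te_D = (1 + 4·5 + 9)/6 = 30/6 = 5; σ²_D = ((9−1)/6)² = 1.778
te_E = (2 + 4·8 + 14)/6 = 48/6 = 8; σ²_E = ((14−2)/6)² = 4.000
te_F = (6 + 4·11 + 22)/6 = 72/6 = 12; σ²_F = ((22−6)/6)² = 7.111
te_G = (8 + 4·13 + 24)/6 = 84/6 = 14; σ²_G = ((24−8)/6)² = 7.111
te_H = (3 + 4·8 + 19)/6 = 54/6 = 9; σ²_H = ((19−3)/6)² = 7.111
te_I = (2 + 4·6 + 10)/6 = 36/6 = 6; σ²_I = ((10−2)/6)² = 1.778

Forward pass:
ES_A = 0; EF_A = 10
ES_B = 0; EF_B = 13
ES_C = 0; EF_C = 13
ES_D = 0; EF_D = 5
ES_E = 0; EF_E = 8
ES_F = 13; EF_F = 13+12 = 25
ES_G = 13; EF_G = 13+14 = 27
ES_H = 13; EF_H = 13+9 = 22
ES_I = max(EF_A=10, EF_B=13, EF_D=5, EF_E=8, EF_F=25, EF_G=27, EF_H=22) = 27; EF_I = 27+6 = 33
Expected project duration μ = 33 hours. Critical path: C → G → I.

Variance along critical path = 0.444 + 7.111 + 1.778 = 9.333; σ = √9.333 = 3.055 hours.
Z = (28 − 33) / 3.055 = -1.637
P(T ≤ 28) = Φ(-1.637) ≈ 0.051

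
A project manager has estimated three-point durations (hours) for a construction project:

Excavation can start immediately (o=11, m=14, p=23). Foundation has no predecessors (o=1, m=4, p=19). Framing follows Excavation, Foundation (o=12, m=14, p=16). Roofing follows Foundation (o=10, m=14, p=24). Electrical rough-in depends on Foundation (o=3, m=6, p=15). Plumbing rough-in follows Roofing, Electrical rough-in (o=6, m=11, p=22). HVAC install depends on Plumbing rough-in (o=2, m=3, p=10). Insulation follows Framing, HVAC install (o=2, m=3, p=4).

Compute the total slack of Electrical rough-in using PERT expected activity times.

8 hours

te_Excavation = (11 + 4·14 + 23)/6 = 90/6 = 15
te_Foundation = (1 + 4·4 + 19)/6 = 36/6 = 6
te_Framing = (12 + 4·14 + 16)/6 = 84/6 = 14
te_Roofing = (10 + 4·14 + 24)/6 = 90/6 = 15
te_Electrical rough-in = (3 + 4·6 + 15)/6 = 42/6 = 7
te_Plumbing rough-in = (6 + 4·11 + 22)/6 = 72/6 = 12
te_HVAC install = (2 + 4·3 + 10)/6 = 24/6 = 4
te_Insulation = (2 + 4·3 + 4)/6 = 18/6 = 3

Forward pass:
ES_Excavation = 0; EF_Excavation = 15
ES_Foundation = 0; EF_Foundation = 6
ES_Framing = max(EF_Excavation=15, EF_Foundation=6) = 15; EF_Framing = 15+14 = 29
ES_Roofing = 6; EF_Roofing = 6+15 = 21
ES_Electrical rough-in = 6; EF_Electrical rough-in = 6+7 = 13
ES_Plumbing rough-in = max(EF_Roofing=21, EF_Electrical rough-in=13) = 21; EF_Plumbing rough-in = 21+12 = 33
ES_HVAC install = 33; EF_HVAC install = 33+4 = 37
ES_Insulation = max(EF_Framing=29, EF_HVAC install=37) = 37; EF_Insulation = 37+3 = 40
Expected project duration μ = 40 hours. Critical path: Foundation → Roofing → Plumbing rough-in → HVAC install → Insulation.

Backward pass:
LF_Insulation = 40; LS_Insulation = 40−3 = 37
LF_HVAC install = LS_Insulation = 37; LS_HVAC install = 37−4 = 33
LF_Plumbing rough-in = LS_HVAC install = 33; LS_Plumbing rough-in = 33−12 = 21
LF_Electrical rough-in = LS_Plumbing rough-in = 21; LS_Electrical rough-in = 21−7 = 14
LF_Roofing = LS_Plumbing rough-in = 21; LS_Roofing = 21−15 = 6
LF_Framing = LS_Insulation = 37; LS_Framing = 37−14 = 23
LF_Foundation = min(LS_Framing=23, LS_Roofing=6, LS_Electrical rough-in=14) = 6; LS_Foundation = 6−6 = 0
LF_Excavation = LS_Framing = 23; LS_Excavation = 23−15 = 8
Slack_Electrical rough-in = LS_Electrical rough-in − ES_Electrical rough-in = 14 − 6 = 8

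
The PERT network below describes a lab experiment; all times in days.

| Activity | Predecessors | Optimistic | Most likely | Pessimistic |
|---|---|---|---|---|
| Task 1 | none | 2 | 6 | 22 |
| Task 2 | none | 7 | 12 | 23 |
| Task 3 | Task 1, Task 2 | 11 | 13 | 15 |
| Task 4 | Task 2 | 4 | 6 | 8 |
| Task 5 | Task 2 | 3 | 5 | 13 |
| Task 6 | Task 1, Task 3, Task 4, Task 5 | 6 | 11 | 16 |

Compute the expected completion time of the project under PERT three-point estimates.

37 days

te_Task 1 = (2 + 4·6 + 22)/6 = 48/6 = 8
te_Task 2 = (7 + 4·12 + 23)/6 = 78/6 = 13
te_Task 3 = (11 + 4·13 + 15)/6 = 78/6 = 13
te_Task 4 = (4 + 4·6 + 8)/6 = 36/6 = 6
te_Task 5 = (3 + 4·5 + 13)/6 = 36/6 = 6
te_Task 6 = (6 + 4·11 + 16)/6 = 66/6 = 11

Forward pass:
ES_Task 1 = 0; EF_Task 1 = 8
ES_Task 2 = 0; EF_Task 2 = 13
ES_Task 3 = max(EF_Task 1=8, EF_Task 2=13) = 13; EF_Task 3 = 13+13 = 26
ES_Task 4 = 13; EF_Task 4 = 13+6 = 19
ES_Task 5 = 13; EF_Task 5 = 13+6 = 19
ES_Task 6 = max(EF_Task 1=8, EF_Task 3=26, EF_Task 4=19, EF_Task 5=19) = 26; EF_Task 6 = 26+11 = 37
Expected project duration μ = 37 days. Critical path: Task 2 → Task 3 → Task 6.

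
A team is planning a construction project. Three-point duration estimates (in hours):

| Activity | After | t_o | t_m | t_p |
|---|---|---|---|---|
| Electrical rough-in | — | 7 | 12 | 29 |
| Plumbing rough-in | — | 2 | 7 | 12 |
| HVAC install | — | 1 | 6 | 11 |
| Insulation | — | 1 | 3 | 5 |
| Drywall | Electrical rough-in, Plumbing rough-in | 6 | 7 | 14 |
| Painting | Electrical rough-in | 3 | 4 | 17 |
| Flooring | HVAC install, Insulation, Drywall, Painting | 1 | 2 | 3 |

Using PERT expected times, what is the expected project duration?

24 hours

te_Electrical rough-in = (7 + 4·12 + 29)/6 = 84/6 = 14
te_Plumbing rough-in = (2 + 4·7 + 12)/6 = 42/6 = 7
te_HVAC install = (1 + 4·6 + 11)/6 = 36/6 = 6
te_Insulation = (1 + 4·3 + 5)/6 = 18/6 = 3
te_Drywall = (6 + 4·7 + 14)/6 = 48/6 = 8
te_Painting = (3 + 4·4 + 17)/6 = 36/6 = 6
te_Flooring = (1 + 4·2 + 3)/6 = 12/6 = 2

Forward pass:
ES_Electrical rough-in = 0; EF_Electrical rough-in = 14
ES_Plumbing rough-in = 0; EF_Plumbing rough-in = 7
ES_HVAC install = 0; EF_HVAC install = 6
ES_Insulation = 0; EF_Insulation = 3
ES_Drywall = max(EF_Electrical rough-in=14, EF_Plumbing rough-in=7) = 14; EF_Drywall = 14+8 = 22
ES_Painting = 14; EF_Painting = 14+6 = 20
ES_Flooring = max(EF_HVAC install=6, EF_Insulation=3, EF_Drywall=22, EF_Painting=20) = 22; EF_Flooring = 22+2 = 24
Expected project duration μ = 24 hours. Critical path: Electrical rough-in → Drywall → Flooring.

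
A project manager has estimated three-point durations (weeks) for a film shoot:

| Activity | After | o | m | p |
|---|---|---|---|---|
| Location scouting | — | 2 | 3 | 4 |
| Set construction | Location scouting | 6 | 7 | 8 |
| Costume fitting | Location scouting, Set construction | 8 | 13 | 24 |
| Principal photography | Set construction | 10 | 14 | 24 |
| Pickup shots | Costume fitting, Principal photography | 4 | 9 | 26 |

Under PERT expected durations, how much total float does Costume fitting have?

te_Location scouting = (2 + 4·3 + 4)/6 = 18/6 = 3
te_Set construction = (6 + 4·7 + 8)/6 = 42/6 = 7
te_Costume fitting = (8 + 4·13 + 24)/6 = 84/6 = 14
te_Principal photography = (10 + 4·14 + 24)/6 = 90/6 = 15
te_Pickup shots = (4 + 4·9 + 26)/6 = 66/6 = 11

Forward pass:
ES_Location scouting = 0; EF_Location scouting = 3
ES_Set construction = 3; EF_Set construction = 3+7 = 10
ES_Costume fitting = max(EF_Location scouting=3, EF_Set construction=10) = 10; EF_Costume fitting = 10+14 = 24
ES_Principal photography = 10; EF_Principal photography = 10+15 = 25
ES_Pickup shots = max(EF_Costume fitting=24, EF_Principal photography=25) = 25; EF_Pickup shots = 25+11 = 36
Expected project duration μ = 36 weeks. Critical path: Location scouting → Set construction → Principal photography → Pickup shots.

Backward pass:
LF_Pickup shots = 36; LS_Pickup shots = 36−11 = 25
LF_Principal photography = LS_Pickup shots = 25; LS_Principal photography = 25−15 = 10
LF_Costume fitting = LS_Pickup shots = 25; LS_Costume fitting = 25−14 = 11
LF_Set construction = min(LS_Costume fitting=11, LS_Principal photography=10) = 10; LS_Set construction = 10−7 = 3
LF_Location scouting = min(LS_Set construction=3, LS_Costume fitting=11) = 3; LS_Location scouting = 3−3 = 0
Slack_Costume fitting = LS_Costume fitting − ES_Costume fitting = 11 − 10 = 1

1 weeks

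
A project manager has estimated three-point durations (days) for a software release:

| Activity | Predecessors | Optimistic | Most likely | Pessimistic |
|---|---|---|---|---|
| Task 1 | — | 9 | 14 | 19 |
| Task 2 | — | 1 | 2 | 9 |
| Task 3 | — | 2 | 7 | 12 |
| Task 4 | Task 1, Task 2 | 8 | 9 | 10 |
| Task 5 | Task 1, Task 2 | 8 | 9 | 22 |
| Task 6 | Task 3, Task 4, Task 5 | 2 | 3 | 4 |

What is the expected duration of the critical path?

te_Task 1 = (9 + 4·14 + 19)/6 = 84/6 = 14
te_Task 2 = (1 + 4·2 + 9)/6 = 18/6 = 3
te_Task 3 = (2 + 4·7 + 12)/6 = 42/6 = 7
te_Task 4 = (8 + 4·9 + 10)/6 = 54/6 = 9
te_Task 5 = (8 + 4·9 + 22)/6 = 66/6 = 11
te_Task 6 = (2 + 4·3 + 4)/6 = 18/6 = 3

Forward pass:
ES_Task 1 = 0; EF_Task 1 = 14
ES_Task 2 = 0; EF_Task 2 = 3
ES_Task 3 = 0; EF_Task 3 = 7
ES_Task 4 = max(EF_Task 1=14, EF_Task 2=3) = 14; EF_Task 4 = 14+9 = 23
ES_Task 5 = max(EF_Task 1=14, EF_Task 2=3) = 14; EF_Task 5 = 14+11 = 25
ES_Task 6 = max(EF_Task 3=7, EF_Task 4=23, EF_Task 5=25) = 25; EF_Task 6 = 25+3 = 28
Expected project duration μ = 28 days. Critical path: Task 1 → Task 5 → Task 6.

28 days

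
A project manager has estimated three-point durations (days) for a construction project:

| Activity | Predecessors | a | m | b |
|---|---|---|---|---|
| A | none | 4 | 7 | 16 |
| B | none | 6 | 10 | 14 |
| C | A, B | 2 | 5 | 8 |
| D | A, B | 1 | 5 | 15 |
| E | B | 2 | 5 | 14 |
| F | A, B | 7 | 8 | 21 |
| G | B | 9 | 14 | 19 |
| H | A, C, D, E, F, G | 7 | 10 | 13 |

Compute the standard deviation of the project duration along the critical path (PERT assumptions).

te_A = (4 + 4·7 + 16)/6 = 48/6 = 8; σ²_A = ((16−4)/6)² = 4.000
te_B = (6 + 4·10 + 14)/6 = 60/6 = 10; σ²_B = ((14−6)/6)² = 1.778
te_C = (2 + 4·5 + 8)/6 = 30/6 = 5; σ²_C = ((8−2)/6)² = 1.000
te_D = (1 + 4·5 + 15)/6 = 36/6 = 6; σ²_D = ((15−1)/6)² = 5.444
te_E = (2 + 4·5 + 14)/6 = 36/6 = 6; σ²_E = ((14−2)/6)² = 4.000
te_F = (7 + 4·8 + 21)/6 = 60/6 = 10; σ²_F = ((21−7)/6)² = 5.444
te_G = (9 + 4·14 + 19)/6 = 84/6 = 14; σ²_G = ((19−9)/6)² = 2.778
te_H = (7 + 4·10 + 13)/6 = 60/6 = 10; σ²_H = ((13−7)/6)² = 1.000

Forward pass:
ES_A = 0; EF_A = 8
ES_B = 0; EF_B = 10
ES_C = max(EF_A=8, EF_B=10) = 10; EF_C = 10+5 = 15
ES_D = max(EF_A=8, EF_B=10) = 10; EF_D = 10+6 = 16
ES_E = 10; EF_E = 10+6 = 16
ES_F = max(EF_A=8, EF_B=10) = 10; EF_F = 10+10 = 20
ES_G = 10; EF_G = 10+14 = 24
ES_H = max(EF_A=8, EF_C=15, EF_D=16, EF_E=16, EF_F=20, EF_G=24) = 24; EF_H = 24+10 = 34
Expected project duration μ = 34 days. Critical path: B → G → H.

Variance along critical path = 1.778 + 2.778 + 1.000 = 5.556
σ = √5.556 = 2.357 days

2.36 days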